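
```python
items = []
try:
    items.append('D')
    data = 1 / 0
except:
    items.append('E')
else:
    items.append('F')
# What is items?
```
['D', 'E']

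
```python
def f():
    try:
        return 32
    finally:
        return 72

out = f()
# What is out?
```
72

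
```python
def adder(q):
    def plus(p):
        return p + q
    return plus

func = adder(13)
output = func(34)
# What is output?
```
47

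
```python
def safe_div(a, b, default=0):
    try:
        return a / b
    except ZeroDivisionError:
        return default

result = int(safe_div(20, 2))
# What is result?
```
10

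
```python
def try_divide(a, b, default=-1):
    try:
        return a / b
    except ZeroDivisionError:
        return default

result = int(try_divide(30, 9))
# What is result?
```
3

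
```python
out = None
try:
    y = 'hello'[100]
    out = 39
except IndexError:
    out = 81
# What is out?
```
81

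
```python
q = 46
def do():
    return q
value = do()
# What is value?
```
46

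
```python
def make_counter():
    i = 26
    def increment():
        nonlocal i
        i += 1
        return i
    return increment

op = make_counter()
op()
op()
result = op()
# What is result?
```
29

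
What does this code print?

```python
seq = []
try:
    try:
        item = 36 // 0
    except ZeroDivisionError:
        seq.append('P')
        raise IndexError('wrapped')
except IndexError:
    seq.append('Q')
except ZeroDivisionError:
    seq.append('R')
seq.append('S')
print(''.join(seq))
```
PQS

IndexError raised and caught, original ZeroDivisionError not re-raised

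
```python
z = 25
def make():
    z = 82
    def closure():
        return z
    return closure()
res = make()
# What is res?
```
82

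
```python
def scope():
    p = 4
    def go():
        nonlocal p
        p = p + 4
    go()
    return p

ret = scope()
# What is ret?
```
8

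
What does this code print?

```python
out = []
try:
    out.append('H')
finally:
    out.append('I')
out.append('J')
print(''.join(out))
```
HIJ

try/finally without except, no exception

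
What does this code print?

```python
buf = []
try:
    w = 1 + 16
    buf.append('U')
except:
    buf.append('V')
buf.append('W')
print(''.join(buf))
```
UW

No exception, try block completes normally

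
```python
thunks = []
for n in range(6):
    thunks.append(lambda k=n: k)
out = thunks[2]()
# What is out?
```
2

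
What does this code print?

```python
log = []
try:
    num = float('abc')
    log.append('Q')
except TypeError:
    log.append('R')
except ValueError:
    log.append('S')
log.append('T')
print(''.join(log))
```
ST

ValueError is caught by its specific handler, not TypeError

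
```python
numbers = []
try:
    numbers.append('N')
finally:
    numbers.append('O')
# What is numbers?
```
['N', 'O']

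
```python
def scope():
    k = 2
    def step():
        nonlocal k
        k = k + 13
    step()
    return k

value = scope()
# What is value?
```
15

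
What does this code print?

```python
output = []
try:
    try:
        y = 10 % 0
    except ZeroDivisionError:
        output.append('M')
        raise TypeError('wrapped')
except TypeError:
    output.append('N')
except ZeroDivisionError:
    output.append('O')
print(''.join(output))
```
MN

New TypeError raised, caught by outer TypeError handler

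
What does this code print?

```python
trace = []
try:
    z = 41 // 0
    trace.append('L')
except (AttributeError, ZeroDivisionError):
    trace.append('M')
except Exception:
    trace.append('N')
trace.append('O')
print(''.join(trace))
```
MO

ZeroDivisionError matches tuple containing it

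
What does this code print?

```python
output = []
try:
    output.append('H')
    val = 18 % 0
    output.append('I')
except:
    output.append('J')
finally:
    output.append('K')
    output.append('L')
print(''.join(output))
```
HJKL

Code before exception runs, then except, then all of finally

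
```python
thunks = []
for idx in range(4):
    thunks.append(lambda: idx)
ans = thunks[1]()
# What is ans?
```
3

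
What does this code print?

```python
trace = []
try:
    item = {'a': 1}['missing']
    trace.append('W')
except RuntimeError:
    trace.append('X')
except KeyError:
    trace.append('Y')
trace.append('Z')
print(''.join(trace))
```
YZ

KeyError is caught by its specific handler, not RuntimeError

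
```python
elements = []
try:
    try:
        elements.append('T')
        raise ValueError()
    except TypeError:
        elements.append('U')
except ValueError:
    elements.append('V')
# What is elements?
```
['T', 'V']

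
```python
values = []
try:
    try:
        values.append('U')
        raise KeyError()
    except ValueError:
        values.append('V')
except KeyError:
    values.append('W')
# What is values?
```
['U', 'W']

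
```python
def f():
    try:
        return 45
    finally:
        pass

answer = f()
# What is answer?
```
45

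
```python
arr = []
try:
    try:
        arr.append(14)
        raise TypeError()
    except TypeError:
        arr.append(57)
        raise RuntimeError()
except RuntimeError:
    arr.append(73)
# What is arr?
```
[14, 57, 73]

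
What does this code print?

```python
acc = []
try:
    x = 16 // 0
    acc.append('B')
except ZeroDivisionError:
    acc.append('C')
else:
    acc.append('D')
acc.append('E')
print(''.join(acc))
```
CE

else block skipped when exception is caught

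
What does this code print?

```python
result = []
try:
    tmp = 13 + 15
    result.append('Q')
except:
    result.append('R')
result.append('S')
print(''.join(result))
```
QS

No exception, try block completes normally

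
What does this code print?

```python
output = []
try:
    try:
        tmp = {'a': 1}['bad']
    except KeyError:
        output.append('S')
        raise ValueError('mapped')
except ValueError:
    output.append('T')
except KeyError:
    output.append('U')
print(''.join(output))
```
ST

New ValueError raised, caught by outer ValueError handler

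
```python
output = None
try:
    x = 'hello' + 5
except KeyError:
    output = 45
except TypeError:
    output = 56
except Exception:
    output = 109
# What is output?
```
56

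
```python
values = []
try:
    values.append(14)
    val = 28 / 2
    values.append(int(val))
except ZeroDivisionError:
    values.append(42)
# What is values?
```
[14, 14]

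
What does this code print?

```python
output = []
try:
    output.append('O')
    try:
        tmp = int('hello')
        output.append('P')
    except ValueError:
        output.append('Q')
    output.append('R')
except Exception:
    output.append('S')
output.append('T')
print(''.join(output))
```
OQRT

Inner exception caught by inner handler, outer continues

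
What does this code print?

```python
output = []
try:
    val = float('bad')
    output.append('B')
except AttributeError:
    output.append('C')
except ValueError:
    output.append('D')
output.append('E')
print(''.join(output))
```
DE

ValueError is caught by its specific handler, not AttributeError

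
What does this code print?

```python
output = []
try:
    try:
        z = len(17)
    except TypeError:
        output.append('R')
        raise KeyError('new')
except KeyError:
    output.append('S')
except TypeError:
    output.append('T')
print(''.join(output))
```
RS

New KeyError raised, caught by outer KeyError handler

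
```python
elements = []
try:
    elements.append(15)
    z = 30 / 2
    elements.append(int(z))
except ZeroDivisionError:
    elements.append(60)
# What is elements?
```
[15, 15]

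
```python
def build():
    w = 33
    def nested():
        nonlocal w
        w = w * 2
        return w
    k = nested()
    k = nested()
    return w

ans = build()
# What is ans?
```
132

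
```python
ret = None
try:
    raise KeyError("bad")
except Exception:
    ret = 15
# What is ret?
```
15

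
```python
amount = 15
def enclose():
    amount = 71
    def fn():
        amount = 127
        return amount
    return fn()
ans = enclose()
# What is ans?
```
127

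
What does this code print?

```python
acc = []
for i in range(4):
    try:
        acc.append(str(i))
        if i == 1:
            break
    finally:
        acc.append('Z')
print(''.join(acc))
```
0Z1Z

finally runs even when breaking out of loop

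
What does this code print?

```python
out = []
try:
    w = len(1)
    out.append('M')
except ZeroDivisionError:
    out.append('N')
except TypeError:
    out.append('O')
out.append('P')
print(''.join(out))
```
OP

TypeError is caught by its specific handler, not ZeroDivisionError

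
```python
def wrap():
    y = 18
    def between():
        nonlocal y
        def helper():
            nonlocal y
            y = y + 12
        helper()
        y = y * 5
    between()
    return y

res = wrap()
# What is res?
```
150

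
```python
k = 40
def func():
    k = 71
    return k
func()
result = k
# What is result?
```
40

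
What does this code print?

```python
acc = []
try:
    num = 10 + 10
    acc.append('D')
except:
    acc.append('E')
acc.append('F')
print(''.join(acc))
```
DF

No exception, try block completes normally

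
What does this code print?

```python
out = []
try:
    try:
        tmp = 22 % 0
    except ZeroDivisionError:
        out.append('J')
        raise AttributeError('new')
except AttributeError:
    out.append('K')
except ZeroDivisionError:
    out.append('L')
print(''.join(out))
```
JK

New AttributeError raised, caught by outer AttributeError handler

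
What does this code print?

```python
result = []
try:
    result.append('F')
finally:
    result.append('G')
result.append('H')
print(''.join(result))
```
FGH

try/finally without except, no exception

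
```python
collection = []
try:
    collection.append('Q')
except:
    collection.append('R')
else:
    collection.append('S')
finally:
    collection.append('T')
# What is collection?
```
['Q', 'S', 'T']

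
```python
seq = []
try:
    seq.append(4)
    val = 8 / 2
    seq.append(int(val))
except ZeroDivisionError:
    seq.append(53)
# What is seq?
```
[4, 4]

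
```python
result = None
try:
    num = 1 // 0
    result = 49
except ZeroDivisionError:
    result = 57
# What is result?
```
57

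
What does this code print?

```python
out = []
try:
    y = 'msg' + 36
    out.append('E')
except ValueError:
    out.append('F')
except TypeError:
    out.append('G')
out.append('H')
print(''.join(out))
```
GH

TypeError is caught by its specific handler, not ValueError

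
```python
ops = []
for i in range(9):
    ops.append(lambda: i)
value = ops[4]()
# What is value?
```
8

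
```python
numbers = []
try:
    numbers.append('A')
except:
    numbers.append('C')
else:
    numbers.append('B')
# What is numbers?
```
['A', 'B']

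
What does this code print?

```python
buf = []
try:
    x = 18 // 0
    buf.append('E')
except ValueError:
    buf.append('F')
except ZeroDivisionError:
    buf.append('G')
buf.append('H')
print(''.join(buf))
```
GH

ZeroDivisionError is caught by its specific handler, not ValueError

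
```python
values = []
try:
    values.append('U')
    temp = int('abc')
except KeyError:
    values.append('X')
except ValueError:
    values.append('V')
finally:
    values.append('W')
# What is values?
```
['U', 'V', 'W']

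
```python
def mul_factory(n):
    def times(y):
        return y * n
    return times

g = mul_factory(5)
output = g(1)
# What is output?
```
5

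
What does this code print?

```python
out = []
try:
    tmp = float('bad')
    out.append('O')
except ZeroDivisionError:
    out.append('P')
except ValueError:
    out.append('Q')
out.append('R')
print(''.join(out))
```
QR

ValueError is caught by its specific handler, not ZeroDivisionError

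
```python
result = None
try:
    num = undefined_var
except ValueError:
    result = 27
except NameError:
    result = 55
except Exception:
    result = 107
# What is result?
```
55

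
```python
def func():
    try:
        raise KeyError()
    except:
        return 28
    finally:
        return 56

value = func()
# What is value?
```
56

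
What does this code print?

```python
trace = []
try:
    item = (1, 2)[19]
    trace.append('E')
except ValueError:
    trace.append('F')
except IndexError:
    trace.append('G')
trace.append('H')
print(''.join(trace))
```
GH

IndexError is caught by its specific handler, not ValueError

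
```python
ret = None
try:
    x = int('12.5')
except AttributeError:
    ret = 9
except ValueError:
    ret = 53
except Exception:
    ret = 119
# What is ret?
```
53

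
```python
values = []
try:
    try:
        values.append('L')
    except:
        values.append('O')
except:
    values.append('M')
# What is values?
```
['L']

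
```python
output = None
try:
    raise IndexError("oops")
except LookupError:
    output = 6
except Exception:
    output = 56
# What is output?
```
6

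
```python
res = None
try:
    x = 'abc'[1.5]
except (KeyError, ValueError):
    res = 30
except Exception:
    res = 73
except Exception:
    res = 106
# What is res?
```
73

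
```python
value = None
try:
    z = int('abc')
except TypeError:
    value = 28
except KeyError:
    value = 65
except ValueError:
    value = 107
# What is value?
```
107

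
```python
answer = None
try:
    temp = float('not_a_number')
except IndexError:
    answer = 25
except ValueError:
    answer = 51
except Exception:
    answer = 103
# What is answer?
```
51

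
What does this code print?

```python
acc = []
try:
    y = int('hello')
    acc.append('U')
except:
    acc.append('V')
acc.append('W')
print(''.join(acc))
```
VW

Exception raised in try, caught by bare except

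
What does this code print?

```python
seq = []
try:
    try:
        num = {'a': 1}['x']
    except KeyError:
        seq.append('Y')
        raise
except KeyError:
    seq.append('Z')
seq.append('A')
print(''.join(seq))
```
YZA

raise without argument re-raises current exception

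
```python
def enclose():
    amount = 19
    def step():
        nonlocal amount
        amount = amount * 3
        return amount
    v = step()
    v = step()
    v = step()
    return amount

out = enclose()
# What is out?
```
513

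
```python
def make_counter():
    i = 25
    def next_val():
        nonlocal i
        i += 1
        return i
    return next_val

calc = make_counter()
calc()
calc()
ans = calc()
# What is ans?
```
28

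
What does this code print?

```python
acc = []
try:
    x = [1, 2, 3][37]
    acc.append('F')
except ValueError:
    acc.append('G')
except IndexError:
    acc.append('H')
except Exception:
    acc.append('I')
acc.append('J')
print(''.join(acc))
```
HJ

IndexError matches before generic Exception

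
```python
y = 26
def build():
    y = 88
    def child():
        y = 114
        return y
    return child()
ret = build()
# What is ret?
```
114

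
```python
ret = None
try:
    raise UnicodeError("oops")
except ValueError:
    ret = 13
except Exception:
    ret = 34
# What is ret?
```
13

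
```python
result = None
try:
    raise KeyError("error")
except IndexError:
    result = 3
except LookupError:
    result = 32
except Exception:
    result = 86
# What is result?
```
32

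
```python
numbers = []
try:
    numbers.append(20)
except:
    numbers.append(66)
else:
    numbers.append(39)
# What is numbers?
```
[20, 39]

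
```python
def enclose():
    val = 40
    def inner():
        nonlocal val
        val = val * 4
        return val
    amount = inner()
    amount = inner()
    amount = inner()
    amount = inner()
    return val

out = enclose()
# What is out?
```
10240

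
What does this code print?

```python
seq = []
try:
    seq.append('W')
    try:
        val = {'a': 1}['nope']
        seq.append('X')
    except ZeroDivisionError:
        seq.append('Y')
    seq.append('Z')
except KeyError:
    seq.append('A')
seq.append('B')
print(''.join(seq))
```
WAB

Inner handler doesn't match, propagates to outer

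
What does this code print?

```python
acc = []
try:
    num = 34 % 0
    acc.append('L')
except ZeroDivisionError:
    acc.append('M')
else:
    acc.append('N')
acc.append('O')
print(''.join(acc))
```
MO

else block skipped when exception is caught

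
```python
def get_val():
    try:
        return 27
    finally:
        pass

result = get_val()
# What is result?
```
27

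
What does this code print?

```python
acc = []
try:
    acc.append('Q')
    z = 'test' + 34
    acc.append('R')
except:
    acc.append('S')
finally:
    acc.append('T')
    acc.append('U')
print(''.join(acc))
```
QSTU

Code before exception runs, then except, then all of finally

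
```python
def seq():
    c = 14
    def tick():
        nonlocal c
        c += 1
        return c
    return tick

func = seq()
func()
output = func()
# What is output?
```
16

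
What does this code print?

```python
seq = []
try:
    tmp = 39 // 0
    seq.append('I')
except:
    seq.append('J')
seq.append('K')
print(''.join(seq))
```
JK

Exception raised in try, caught by bare except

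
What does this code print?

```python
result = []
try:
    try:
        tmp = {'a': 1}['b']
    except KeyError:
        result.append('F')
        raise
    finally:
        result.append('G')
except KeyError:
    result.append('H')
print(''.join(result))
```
FGH

finally runs before re-raised exception propagates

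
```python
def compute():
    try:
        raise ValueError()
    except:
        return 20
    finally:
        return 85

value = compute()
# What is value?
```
85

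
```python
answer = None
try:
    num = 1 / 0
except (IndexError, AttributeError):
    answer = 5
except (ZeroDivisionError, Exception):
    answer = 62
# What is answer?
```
62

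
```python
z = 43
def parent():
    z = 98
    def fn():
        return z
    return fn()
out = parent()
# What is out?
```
98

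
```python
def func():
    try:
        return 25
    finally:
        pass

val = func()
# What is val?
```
25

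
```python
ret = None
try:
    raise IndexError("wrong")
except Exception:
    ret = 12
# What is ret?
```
12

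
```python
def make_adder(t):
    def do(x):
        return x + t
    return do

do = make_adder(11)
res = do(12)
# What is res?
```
23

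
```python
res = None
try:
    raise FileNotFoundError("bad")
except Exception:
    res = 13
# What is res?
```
13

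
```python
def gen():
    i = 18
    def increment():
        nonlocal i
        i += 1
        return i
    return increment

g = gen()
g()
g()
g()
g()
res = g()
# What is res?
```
23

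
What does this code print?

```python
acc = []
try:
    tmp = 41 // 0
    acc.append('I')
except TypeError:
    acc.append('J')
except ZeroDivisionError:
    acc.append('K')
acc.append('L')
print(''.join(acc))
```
KL

ZeroDivisionError is caught by its specific handler, not TypeError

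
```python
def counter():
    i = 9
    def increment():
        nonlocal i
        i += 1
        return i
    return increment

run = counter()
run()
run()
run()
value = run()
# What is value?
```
13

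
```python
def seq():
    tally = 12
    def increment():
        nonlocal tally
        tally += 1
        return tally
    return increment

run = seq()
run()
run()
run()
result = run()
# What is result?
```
16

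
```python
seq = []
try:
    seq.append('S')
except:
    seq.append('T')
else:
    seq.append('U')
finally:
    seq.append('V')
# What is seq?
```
['S', 'U', 'V']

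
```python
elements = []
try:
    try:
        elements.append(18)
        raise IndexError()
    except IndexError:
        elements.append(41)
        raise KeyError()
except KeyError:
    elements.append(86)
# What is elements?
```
[18, 41, 86]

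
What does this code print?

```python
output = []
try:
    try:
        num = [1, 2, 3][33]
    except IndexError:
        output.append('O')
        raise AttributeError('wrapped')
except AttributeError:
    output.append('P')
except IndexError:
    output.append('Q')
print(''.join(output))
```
OP

New AttributeError raised, caught by outer AttributeError handler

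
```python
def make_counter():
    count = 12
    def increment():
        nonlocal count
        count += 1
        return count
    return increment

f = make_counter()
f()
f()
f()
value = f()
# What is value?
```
16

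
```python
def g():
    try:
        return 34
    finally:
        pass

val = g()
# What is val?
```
34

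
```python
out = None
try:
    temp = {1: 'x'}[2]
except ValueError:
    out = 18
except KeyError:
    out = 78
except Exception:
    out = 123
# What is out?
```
78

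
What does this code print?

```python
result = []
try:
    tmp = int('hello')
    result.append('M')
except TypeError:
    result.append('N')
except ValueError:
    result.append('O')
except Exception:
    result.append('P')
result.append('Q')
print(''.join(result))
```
OQ

ValueError matches before generic Exception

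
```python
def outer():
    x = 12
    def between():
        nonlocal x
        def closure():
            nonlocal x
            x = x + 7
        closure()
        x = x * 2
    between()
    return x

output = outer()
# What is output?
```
38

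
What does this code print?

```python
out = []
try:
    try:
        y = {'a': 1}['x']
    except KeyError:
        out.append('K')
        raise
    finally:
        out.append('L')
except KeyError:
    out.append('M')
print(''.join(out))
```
KLM

finally runs before re-raised exception propagates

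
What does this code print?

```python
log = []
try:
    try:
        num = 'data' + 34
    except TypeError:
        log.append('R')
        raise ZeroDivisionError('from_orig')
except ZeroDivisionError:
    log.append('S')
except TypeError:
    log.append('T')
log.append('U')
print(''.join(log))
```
RSU

ZeroDivisionError raised and caught, original TypeError not re-raised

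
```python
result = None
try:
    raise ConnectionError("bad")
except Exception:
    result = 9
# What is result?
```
9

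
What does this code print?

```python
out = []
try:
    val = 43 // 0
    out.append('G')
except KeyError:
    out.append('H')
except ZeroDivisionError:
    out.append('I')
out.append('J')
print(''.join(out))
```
IJ

ZeroDivisionError is caught by its specific handler, not KeyError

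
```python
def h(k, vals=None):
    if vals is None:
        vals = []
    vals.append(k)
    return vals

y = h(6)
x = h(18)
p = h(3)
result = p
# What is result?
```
[3]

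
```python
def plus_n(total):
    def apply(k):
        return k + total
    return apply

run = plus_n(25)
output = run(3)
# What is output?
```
28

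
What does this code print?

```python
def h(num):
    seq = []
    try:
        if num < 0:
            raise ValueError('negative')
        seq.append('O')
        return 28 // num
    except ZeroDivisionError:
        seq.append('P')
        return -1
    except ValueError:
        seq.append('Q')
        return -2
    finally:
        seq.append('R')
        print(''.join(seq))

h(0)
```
OPR

num=0 causes ZeroDivisionError, caught, finally prints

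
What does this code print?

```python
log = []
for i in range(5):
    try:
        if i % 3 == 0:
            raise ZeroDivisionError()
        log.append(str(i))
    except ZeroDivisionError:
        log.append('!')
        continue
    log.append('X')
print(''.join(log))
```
!1X2X!4X

continue in except skips rest of loop body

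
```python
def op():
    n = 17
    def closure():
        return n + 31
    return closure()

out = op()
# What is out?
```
48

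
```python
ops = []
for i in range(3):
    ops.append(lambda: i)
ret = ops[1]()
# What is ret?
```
2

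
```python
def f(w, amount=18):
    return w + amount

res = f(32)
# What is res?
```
50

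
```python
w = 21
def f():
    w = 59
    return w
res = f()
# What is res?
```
59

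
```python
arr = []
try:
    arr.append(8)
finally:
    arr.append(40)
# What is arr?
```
[8, 40]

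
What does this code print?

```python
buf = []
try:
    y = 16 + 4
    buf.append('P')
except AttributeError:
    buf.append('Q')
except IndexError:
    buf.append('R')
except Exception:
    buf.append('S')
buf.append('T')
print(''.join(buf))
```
PT

No exception, try block completes normally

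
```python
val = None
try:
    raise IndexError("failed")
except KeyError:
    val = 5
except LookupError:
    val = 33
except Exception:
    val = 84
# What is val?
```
33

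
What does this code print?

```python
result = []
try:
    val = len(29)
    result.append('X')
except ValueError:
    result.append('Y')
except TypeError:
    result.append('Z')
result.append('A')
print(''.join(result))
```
ZA

TypeError is caught by its specific handler, not ValueError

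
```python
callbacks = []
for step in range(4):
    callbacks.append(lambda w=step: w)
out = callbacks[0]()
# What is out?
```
0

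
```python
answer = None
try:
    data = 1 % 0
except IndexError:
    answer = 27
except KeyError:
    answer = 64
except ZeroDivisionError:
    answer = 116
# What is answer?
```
116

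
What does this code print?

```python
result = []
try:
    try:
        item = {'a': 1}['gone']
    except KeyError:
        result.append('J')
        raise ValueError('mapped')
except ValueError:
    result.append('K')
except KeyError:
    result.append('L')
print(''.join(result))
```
JK

New ValueError raised, caught by outer ValueError handler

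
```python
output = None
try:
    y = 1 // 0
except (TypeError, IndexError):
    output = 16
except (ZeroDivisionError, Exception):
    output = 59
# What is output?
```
59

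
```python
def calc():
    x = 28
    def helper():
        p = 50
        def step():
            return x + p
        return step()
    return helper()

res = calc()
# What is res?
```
78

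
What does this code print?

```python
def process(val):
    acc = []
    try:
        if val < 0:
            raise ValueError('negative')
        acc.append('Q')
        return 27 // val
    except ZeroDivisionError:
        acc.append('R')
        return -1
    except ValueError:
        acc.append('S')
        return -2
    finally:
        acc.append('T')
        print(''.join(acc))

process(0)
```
QRT

val=0 causes ZeroDivisionError, caught, finally prints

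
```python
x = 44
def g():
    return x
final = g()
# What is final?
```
44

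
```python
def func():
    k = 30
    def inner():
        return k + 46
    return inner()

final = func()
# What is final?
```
76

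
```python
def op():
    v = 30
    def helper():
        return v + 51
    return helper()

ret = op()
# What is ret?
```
81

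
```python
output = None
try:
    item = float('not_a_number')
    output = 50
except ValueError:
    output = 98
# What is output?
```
98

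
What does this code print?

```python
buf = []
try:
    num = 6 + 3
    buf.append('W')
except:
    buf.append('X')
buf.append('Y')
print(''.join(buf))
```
WY

No exception, try block completes normally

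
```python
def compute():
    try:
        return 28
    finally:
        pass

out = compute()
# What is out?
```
28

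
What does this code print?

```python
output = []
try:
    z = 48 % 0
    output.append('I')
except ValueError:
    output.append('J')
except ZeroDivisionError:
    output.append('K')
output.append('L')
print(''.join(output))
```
KL

ZeroDivisionError is caught by its specific handler, not ValueError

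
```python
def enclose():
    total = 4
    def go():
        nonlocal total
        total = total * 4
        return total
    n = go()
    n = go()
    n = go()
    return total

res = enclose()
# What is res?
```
256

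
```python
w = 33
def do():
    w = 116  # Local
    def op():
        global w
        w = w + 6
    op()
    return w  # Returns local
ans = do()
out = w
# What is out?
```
39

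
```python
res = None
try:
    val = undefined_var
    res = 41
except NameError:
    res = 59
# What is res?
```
59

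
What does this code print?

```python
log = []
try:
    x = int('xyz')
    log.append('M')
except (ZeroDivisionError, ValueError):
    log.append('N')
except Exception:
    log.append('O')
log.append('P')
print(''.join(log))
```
NP

ValueError matches tuple containing it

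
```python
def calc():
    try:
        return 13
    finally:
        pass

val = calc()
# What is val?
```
13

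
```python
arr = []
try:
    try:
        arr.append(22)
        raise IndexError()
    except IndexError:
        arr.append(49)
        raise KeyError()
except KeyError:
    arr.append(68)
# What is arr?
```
[22, 49, 68]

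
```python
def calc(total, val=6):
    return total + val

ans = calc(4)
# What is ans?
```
10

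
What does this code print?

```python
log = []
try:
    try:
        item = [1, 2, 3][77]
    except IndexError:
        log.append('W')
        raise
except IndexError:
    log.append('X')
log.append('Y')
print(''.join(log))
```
WXY

raise without argument re-raises current exception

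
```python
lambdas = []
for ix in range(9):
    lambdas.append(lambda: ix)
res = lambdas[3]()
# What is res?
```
8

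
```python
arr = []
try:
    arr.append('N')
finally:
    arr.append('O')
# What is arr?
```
['N', 'O']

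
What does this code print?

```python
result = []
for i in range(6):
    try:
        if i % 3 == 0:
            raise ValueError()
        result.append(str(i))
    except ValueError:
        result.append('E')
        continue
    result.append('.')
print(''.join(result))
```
E1.2.E4.5.

continue in except skips rest of loop body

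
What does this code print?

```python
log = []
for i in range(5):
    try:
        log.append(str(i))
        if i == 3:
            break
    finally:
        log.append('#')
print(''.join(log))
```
0#1#2#3#

finally runs even when breaking out of loop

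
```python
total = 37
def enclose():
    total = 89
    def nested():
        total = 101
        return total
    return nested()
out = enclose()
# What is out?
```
101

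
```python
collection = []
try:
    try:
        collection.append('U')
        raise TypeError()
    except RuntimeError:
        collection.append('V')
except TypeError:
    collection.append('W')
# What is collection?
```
['U', 'W']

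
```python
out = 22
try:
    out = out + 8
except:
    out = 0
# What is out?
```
30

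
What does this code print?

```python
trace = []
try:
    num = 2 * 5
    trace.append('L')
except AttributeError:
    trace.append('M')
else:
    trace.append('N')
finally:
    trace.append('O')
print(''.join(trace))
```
LNO

else runs before finally when no exception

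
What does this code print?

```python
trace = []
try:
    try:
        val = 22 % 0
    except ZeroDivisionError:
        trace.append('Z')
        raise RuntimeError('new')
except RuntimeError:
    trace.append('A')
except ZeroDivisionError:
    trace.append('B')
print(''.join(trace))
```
ZA

New RuntimeError raised, caught by outer RuntimeError handler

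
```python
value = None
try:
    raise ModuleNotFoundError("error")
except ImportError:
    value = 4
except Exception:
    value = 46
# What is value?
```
4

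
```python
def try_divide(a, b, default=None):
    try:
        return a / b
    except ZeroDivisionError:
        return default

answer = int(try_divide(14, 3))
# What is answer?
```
4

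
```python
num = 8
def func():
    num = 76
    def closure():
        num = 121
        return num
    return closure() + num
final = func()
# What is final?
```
197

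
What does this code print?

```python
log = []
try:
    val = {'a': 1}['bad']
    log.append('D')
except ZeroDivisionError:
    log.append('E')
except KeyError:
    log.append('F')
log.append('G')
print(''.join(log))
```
FG

KeyError is caught by its specific handler, not ZeroDivisionError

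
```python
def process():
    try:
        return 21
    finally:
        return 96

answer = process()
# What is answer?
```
96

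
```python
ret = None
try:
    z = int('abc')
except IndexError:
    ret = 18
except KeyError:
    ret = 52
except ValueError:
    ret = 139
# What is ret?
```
139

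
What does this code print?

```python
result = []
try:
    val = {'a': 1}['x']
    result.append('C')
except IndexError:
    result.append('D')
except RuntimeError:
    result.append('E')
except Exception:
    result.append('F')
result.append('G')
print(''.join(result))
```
FG

KeyError not specifically caught, falls to Exception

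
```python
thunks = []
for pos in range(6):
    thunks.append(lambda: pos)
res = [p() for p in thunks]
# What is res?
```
[5, 5, 5, 5, 5, 5]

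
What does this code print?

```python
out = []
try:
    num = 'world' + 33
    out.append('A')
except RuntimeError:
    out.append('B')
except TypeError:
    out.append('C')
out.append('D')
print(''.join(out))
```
CD

TypeError is caught by its specific handler, not RuntimeError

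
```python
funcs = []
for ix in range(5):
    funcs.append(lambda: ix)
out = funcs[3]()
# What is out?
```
4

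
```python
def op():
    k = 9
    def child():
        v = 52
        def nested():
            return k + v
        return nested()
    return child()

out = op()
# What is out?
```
61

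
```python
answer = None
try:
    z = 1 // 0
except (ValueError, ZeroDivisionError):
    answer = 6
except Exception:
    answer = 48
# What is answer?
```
6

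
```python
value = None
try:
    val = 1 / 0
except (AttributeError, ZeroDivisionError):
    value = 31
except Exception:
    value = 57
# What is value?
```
31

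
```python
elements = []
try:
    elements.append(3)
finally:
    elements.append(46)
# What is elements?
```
[3, 46]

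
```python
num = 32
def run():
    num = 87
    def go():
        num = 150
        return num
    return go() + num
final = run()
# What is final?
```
237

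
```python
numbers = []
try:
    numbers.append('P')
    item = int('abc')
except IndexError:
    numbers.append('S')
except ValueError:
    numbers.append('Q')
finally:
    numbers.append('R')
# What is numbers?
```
['P', 'Q', 'R']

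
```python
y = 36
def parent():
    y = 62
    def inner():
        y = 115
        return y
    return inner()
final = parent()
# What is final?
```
115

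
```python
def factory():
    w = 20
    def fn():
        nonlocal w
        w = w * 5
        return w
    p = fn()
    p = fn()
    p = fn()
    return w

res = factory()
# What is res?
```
2500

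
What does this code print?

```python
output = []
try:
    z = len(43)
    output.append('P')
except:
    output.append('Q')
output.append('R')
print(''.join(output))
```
QR

Exception raised in try, caught by bare except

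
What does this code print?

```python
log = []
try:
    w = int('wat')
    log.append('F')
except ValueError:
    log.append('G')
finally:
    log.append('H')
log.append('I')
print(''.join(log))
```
GHI

finally always runs, even after exception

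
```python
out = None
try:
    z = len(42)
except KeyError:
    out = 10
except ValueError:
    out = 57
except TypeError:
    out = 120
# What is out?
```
120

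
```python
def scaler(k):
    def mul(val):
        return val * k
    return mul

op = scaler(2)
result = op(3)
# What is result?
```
6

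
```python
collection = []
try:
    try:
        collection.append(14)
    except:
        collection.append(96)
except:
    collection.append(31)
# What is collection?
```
[14]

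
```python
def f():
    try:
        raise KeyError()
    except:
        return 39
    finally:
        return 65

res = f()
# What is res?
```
65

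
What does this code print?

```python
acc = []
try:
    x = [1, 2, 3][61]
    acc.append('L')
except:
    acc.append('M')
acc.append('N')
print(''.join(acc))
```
MN

Exception raised in try, caught by bare except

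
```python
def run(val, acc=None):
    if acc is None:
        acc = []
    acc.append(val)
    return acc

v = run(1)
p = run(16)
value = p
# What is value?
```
[16]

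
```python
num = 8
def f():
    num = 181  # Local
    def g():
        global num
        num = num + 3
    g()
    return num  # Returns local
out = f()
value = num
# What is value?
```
11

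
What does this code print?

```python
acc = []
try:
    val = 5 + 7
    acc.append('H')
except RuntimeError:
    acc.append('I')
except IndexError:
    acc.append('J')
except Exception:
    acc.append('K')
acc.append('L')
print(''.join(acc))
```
HL

No exception, try block completes normally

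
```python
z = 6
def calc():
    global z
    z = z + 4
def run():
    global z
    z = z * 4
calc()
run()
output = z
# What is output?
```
40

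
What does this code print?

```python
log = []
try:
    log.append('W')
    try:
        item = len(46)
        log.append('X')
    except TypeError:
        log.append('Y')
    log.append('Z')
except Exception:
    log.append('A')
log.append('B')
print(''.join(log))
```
WYZB

Inner exception caught by inner handler, outer continues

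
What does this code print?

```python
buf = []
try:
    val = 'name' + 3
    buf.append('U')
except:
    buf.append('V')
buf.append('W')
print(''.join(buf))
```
VW

Exception raised in try, caught by bare except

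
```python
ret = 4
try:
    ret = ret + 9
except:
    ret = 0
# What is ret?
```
13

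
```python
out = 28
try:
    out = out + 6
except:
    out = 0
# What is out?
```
34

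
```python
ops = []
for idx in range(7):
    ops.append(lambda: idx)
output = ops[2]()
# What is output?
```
6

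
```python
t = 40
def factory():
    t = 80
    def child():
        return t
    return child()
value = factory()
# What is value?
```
80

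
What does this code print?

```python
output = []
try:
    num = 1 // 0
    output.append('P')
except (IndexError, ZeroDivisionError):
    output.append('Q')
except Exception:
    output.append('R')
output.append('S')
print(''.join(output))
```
QS

ZeroDivisionError matches tuple containing it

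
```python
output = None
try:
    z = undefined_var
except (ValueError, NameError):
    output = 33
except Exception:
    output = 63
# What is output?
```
33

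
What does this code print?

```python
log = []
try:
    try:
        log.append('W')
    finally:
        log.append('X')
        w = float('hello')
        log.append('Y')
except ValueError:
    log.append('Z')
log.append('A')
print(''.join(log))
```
WXZA

Exception in inner finally caught by outer except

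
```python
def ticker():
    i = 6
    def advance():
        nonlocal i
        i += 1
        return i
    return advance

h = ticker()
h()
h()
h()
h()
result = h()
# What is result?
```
11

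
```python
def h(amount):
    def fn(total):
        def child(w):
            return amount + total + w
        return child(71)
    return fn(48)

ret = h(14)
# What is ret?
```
133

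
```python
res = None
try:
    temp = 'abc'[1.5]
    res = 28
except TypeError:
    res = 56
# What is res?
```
56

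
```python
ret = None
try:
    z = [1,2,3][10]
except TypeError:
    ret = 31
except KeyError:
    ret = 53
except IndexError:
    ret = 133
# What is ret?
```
133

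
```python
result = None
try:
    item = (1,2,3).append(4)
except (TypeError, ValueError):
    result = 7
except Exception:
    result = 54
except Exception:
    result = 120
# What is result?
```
54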